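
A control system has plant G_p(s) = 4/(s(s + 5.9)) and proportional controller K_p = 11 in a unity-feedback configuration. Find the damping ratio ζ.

1 + K_p·G_p(s) = 0 gives s² + 5.9s + 44 = 0.
So ω_n² = 44 ⇒ ω_n = 6.633 rad/s, and ζ = 5.9/(2ω_n) = 0.445.

ζ = 0.445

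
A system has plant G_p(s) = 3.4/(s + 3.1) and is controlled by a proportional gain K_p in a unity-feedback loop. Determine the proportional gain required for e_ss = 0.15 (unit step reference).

K_p = 5.17

The loop is type 0, so e_ss(step) = 1/(1 + K_pos) with K_pos = K_p·G_p(0).
G_p(0) = 1.097. Require 1/(1 + K_p·1.097) = 0.15, so 1 + 1.097·K_p = 6.667.
K_p = (6.667 − 1)/1.097 = 5.17.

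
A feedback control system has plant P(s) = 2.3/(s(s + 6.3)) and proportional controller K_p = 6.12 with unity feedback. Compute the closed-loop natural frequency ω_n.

ω_n = 3.75 rad/s

1 + K_p·P(s) = 0 gives s² + 6.3s + 14.08 = 0.
Matching s² + 2ζω_n s + ω_n²: ω_n = √14.08 = 3.752 rad/s and 2ζω_n = 6.3, so ζ = 6.3/(2·3.752) = 0.84.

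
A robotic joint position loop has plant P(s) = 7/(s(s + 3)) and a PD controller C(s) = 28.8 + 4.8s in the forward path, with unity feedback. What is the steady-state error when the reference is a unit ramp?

0.0149

The loop has one pole at the origin (type 1). Velocity error constant K_v = lim_{s→0} s·C(s)P(s) = 28.8·7/3 = 67.2.
Steady-state error to a unit ramp: e_ss = 1/K_v = 0.0149.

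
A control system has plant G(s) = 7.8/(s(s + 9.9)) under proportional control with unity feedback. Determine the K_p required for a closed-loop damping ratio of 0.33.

Closed-loop characteristic equation: s² + 9.9s + K_p·7.8 = 0.
So ω_n = √(7.8K_p) and 2ζω_n = 9.9, giving ζ = 9.9/(2√(7.8K_p)).
Setting ζ = 0.33: √(7.8K_p) = 9.9/(2·0.33) = 15, so K_p = 225/7.8 = 28.8.

K_p = 28.8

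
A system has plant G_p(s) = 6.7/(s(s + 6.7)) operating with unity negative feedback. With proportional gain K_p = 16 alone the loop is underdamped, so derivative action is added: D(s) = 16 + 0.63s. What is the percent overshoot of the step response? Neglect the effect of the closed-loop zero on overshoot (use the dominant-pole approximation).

Forward path: (16 + 0.63s)·6.7/(s(s+6.7)). The closed-loop characteristic equation is s² + (6.7 + 6.7·0.63)s + 6.7·16 = 0.
That is s² + 10.92s + 107.2 = 0, so ω_n = 10.35 rad/s and ζ = 10.92/(2·10.35) = 0.5274.
%OS = 100·exp(−πζ/√(1−ζ²)) = 14.2%.

14.2%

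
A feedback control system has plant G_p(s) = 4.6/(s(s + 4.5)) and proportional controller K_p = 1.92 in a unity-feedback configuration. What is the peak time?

From 1 + K_pG_p(s) = 0: s² + 4.5s + 8.832 = 0 ⇒ ω_n = 2.972, ζ = 0.7571.
Damped frequency ω_d = ω_n√(1−ζ²) = 1.942 rad/s, so peak time T_p = π/ω_d = 1.62 s.

T_p = 1.62 s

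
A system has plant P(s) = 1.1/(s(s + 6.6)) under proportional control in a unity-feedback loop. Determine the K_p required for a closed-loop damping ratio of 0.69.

K_p = 20.8

Closed-loop characteristic equation: s² + 6.6s + K_p·1.1 = 0.
So ω_n = √(1.1K_p) and 2ζω_n = 6.6, giving ζ = 6.6/(2√(1.1K_p)).
Setting ζ = 0.69: √(1.1K_p) = 6.6/(2·0.69) = 4.783, so K_p = 22.87/1.1 = 20.8.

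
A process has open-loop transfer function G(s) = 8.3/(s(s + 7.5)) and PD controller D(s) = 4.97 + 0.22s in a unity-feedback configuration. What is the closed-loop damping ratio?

Forward path: (4.97 + 0.22s)·8.3/(s(s+7.5)). The closed-loop characteristic equation is s² + (7.5 + 8.3·0.22)s + 8.3·4.97 = 0.
That is s² + 9.326s + 41.25 = 0, so ω_n = 6.423 rad/s and ζ = 9.326/(2·6.423) = 0.726.

ζ = 0.726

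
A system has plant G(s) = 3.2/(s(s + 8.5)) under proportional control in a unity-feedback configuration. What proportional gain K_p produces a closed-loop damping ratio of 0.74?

K_p = 10.3

Closed-loop characteristic equation: s² + 8.5s + K_p·3.2 = 0.
So ω_n = √(3.2K_p) and 2ζω_n = 8.5, giving ζ = 8.5/(2√(3.2K_p)).
Setting ζ = 0.74: √(3.2K_p) = 8.5/(2·0.74) = 5.743, so K_p = 32.98/3.2 = 10.3.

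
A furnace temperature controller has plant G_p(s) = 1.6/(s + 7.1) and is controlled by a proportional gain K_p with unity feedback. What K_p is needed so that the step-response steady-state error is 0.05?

K_p = 84.3

The loop is type 0, so e_ss(step) = 1/(1 + K_pos) with K_pos = K_p·G_p(0).
G_p(0) = 0.2254. Require 1/(1 + K_p·0.2254) = 0.05, so 1 + 0.2254·K_p = 20.
K_p = (20 − 1)/0.2254 = 84.3.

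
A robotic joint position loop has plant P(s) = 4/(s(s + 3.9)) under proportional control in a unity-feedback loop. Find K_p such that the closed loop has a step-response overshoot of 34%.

From %OS = 100·exp(−πζ/√(1−ζ²)) = 34%, ζ = −ln(0.34)/√(π²+ln²(0.34)) = 0.3248.
Characteristic equation s² + 3.9s + 4K_p = 0 gives ζ = 3.9/(2√(4K_p)).
Setting ζ = 0.3248: √(4K_p) = 3.9/(2·0.3248) = 6.004, so K_p = 36.05/4 = 9.01.

K_p = 9.01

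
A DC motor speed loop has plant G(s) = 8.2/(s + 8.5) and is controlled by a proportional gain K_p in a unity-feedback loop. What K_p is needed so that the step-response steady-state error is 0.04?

The loop is type 0, so e_ss(step) = 1/(1 + K_pos) with K_pos = K_p·G(0).
G(0) = 0.9647. Require 1/(1 + K_p·0.9647) = 0.04, so 1 + 0.9647·K_p = 25.
K_p = (25 − 1)/0.9647 = 24.9.

K_p = 24.9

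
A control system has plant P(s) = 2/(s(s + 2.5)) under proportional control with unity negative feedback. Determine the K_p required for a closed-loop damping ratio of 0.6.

K_p = 2.17

Closed-loop characteristic equation: s² + 2.5s + K_p·2 = 0.
So ω_n = √(2K_p) and 2ζω_n = 2.5, giving ζ = 2.5/(2√(2K_p)).
Setting ζ = 0.6: √(2K_p) = 2.5/(2·0.6) = 2.083, so K_p = 4.34/2 = 2.17.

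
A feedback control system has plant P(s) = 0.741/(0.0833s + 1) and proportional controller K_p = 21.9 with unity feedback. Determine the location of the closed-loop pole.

s = -206.8

Closed loop: T(s) = K_p·P/(1+K_p·P) = 16.23/(0.0833s + 1 + 16.23), with pole at s = −(1 + 16.23)/0.0833 = −206.8.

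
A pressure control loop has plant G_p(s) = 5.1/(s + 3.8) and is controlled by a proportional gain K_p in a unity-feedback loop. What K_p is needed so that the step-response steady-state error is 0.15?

For a type-0 loop with proportional control, e_ss = 1/(1 + K_p·G_p(0)).
G_p(0) = 1.342. Require 1/(1 + K_p·1.342) = 0.15, so 1 + 1.342·K_p = 6.667.
K_p = (6.667 − 1)/1.342 = 4.22.

K_p = 4.22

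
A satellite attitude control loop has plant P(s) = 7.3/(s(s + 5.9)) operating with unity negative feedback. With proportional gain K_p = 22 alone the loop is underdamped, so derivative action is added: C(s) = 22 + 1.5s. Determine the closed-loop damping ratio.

ζ = 0.665

Forward path: (22 + 1.5s)·7.3/(s(s+5.9)). The closed-loop characteristic equation is s² + (5.9 + 7.3·1.5)s + 7.3·22 = 0.
That is s² + 16.85s + 160.6 = 0, so ω_n = 12.67 rad/s and ζ = 16.85/(2·12.67) = 0.6648.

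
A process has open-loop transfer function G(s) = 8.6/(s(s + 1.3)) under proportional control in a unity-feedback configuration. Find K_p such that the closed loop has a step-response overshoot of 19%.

From %OS = 100·exp(−πζ/√(1−ζ²)) = 19%, ζ = −ln(0.19)/√(π²+ln²(0.19)) = 0.4673.
Characteristic equation s² + 1.3s + 8.6K_p = 0 gives ζ = 1.3/(2√(8.6K_p)).
Setting ζ = 0.4673: √(8.6K_p) = 1.3/(2·0.4673) = 1.391, so K_p = 1.934/8.6 = 0.225.

K_p = 0.225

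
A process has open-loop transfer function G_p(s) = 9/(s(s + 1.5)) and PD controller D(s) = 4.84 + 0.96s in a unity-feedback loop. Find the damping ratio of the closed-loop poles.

Forward path: (4.84 + 0.96s)·9/(s(s+1.5)). The closed-loop characteristic equation is s² + (1.5 + 9·0.96)s + 9·4.84 = 0.
That is s² + 10.14s + 43.56 = 0, so ω_n = 6.6 rad/s and ζ = 10.14/(2·6.6) = 0.7682.

ζ = 0.768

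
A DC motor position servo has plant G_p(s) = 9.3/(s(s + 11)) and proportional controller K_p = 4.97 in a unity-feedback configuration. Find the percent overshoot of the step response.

1.33%

The closed-loop denominator s² + 11s + 46.22 gives ω_n = √46.22 = 6.799 and ζ = 11/(2ω_n) = 0.809.
%OS = 100·exp(−πζ/√(1−ζ²)) = 100·exp(−π·0.809/√0.3455) = 1.33%.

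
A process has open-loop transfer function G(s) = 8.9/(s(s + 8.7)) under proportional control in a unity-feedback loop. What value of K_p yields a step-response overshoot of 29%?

K_p = 15.8

From %OS = 100·exp(−πζ/√(1−ζ²)) = 29%, ζ = −ln(0.29)/√(π²+ln²(0.29)) = 0.3666.
Characteristic equation s² + 8.7s + 8.9K_p = 0 gives ζ = 8.7/(2√(8.9K_p)).
Setting ζ = 0.3666: √(8.9K_p) = 8.7/(2·0.3666) = 11.87, so K_p = 140.8/8.9 = 15.8.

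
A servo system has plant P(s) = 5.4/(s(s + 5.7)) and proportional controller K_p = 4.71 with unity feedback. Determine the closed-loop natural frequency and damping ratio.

ω_n = 5.04 rad/s, ζ = 0.565

With unity feedback the closed-loop characteristic equation is s² + 5.7s + 4.71·5.4 = s² + 5.7s + 25.43 = 0.
So ω_n² = 25.43 ⇒ ω_n = 5.043 rad/s, and ζ = 5.7/(2ω_n) = 0.565.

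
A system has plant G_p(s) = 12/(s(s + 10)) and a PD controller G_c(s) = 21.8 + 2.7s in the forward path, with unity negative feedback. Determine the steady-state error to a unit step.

The open loop G_c(s)G_p(s) has a pole at the origin (type 1), so the static position error constant is infinite and e_ss = 1/(1+∞) = 0.

0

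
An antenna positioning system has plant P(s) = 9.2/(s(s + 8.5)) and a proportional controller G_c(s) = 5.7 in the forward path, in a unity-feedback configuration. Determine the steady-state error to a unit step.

The open loop G_c(s)P(s) has a pole at the origin (type 1), so the static position error constant is infinite and e_ss = 1/(1+∞) = 0.

0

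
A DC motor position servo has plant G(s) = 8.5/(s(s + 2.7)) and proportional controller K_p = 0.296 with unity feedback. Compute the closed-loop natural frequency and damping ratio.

1 + K_p·G(s) = 0 gives s² + 2.7s + 2.516 = 0.
Matching s² + 2ζω_n s + ω_n²: ω_n = √2.516 = 1.586 rad/s and 2ζω_n = 2.7, so ζ = 2.7/(2·1.586) = 0.851.

ω_n = 1.59 rad/s, ζ = 0.851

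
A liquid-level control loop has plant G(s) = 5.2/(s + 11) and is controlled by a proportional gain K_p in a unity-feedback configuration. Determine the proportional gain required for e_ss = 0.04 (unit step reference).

K_p = 50.8

For a type-0 loop with proportional control, e_ss = 1/(1 + K_p·G(0)).
G(0) = 0.4727. Require 1/(1 + K_p·0.4727) = 0.04, so 1 + 0.4727·K_p = 25.
K_p = (25 − 1)/0.4727 = 50.8.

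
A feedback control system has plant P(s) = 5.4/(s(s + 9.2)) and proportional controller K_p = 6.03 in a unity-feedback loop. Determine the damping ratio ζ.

1 + K_p·P(s) = 0 gives s² + 9.2s + 32.56 = 0.
So ω_n² = 32.56 ⇒ ω_n = 5.706 rad/s, and ζ = 9.2/(2ω_n) = 0.806.

ζ = 0.806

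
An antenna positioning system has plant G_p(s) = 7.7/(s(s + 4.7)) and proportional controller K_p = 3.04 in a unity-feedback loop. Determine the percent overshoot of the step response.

17.5%

Closed-loop characteristic equation: s² + 4.7s + 23.41 = 0, so ω_n = 4.838 rad/s and ζ = 4.7/(2·4.838) = 0.4857.
%OS = 100·exp(−πζ/√(1−ζ²)) = 100·exp(−π·0.4857/√0.7641) = 17.5%.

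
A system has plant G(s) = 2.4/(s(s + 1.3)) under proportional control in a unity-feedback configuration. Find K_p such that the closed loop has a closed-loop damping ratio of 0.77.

K_p = 0.297

Closed-loop characteristic equation: s² + 1.3s + K_p·2.4 = 0.
So ω_n = √(2.4K_p) and 2ζω_n = 1.3, giving ζ = 1.3/(2√(2.4K_p)).
Setting ζ = 0.77: √(2.4K_p) = 1.3/(2·0.77) = 0.8442, so K_p = 0.7126/2.4 = 0.297.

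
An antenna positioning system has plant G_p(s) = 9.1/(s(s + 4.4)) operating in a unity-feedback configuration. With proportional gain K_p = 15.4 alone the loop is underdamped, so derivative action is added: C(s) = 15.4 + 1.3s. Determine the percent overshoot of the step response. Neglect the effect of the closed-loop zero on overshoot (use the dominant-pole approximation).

5.19%

Forward path: (15.4 + 1.3s)·9.1/(s(s+4.4)). The closed-loop characteristic equation is s² + (4.4 + 9.1·1.3)s + 9.1·15.4 = 0.
That is s² + 16.23s + 140.1 = 0, so ω_n = 11.84 rad/s and ζ = 16.23/(2·11.84) = 0.6855.
%OS = 100·exp(−πζ/√(1−ζ²)) = 5.19%.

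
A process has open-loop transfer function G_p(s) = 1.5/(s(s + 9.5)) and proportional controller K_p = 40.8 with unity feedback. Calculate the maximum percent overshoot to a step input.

From 1 + K_pG_p(s) = 0: s² + 9.5s + 61.2 = 0 ⇒ ω_n = 7.823, ζ = 0.6072.
%OS = 100·exp(−πζ/√(1−ζ²)) = 100·exp(−π·0.6072/√0.6313) = 9.07%.

9.07%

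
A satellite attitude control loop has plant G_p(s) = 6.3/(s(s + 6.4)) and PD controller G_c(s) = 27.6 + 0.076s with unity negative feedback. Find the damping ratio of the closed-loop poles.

ζ = 0.261

Forward path: (27.6 + 0.076s)·6.3/(s(s+6.4)). The closed-loop characteristic equation is s² + (6.4 + 6.3·0.076)s + 6.3·27.6 = 0.
That is s² + 6.879s + 173.9 = 0, so ω_n = 13.19 rad/s and ζ = 6.879/(2·13.19) = 0.2608.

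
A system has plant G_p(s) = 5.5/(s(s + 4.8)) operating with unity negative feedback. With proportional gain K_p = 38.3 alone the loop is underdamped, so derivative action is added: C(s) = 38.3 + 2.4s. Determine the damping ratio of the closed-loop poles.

Forward path: (38.3 + 2.4s)·5.5/(s(s+4.8)). The closed-loop characteristic equation is s² + (4.8 + 5.5·2.4)s + 5.5·38.3 = 0.
That is s² + 18s + 210.6 = 0, so ω_n = 14.51 rad/s and ζ = 18/(2·14.51) = 0.6201.

ζ = 0.62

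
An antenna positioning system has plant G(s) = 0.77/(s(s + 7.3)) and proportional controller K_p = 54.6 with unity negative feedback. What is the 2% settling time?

T_s ≈ 1.1 s

The closed-loop denominator s² + 7.3s + 42.04 gives ω_n = √42.04 = 6.484 and ζ = 7.3/(2ω_n) = 0.5629.
2% settling time T_s ≈ 4/(ζω_n) = 4/3.65 = 1.1 s.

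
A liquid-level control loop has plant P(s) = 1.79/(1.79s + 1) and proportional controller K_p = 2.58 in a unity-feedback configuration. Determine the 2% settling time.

Closed loop: T(s) = K_p·P/(1+K_p·P) = 4.618/(1.79s + 1 + 4.618), with pole at s = −(1 + 4.618)/1.79 = −3.139.
τ = 1/3.139 = 0.3186 s, so 2% settling time ≈ 4τ = 1.27 s.

T_s ≈ 1.27 s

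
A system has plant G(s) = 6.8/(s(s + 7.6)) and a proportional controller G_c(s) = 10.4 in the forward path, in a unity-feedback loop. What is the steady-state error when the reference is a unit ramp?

0.107

The loop has one pole at the origin (type 1). Velocity error constant K_v = lim_{s→0} s·G_c(s)G(s) = 10.4·6.8/7.6 = 9.305.
Steady-state error to a unit ramp: e_ss = 1/K_v = 0.107.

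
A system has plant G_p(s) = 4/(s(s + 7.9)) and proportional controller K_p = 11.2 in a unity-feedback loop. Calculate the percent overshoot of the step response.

10.1%

From 1 + K_pG_p(s) = 0: s² + 7.9s + 44.8 = 0 ⇒ ω_n = 6.693, ζ = 0.5901.
%OS = 100·exp(−πζ/√(1−ζ²)) = 100·exp(−π·0.5901/√0.6517) = 10.1%.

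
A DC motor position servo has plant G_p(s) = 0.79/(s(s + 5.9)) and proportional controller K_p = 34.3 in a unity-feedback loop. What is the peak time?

Closed-loop characteristic equation: s² + 5.9s + 27.1 = 0, so ω_n = 5.205 rad/s and ζ = 5.9/(2·5.205) = 0.5667.
Damped frequency ω_d = ω_n√(1−ζ²) = 4.289 rad/s, so peak time T_p = π/ω_d = 0.732 s.

T_p = 0.732 s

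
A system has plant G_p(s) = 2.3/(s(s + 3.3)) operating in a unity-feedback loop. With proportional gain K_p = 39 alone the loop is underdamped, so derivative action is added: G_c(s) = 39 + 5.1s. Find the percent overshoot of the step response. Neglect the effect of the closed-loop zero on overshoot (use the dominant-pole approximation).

1.66%

Forward path: (39 + 5.1s)·2.3/(s(s+3.3)). The closed-loop characteristic equation is s² + (3.3 + 2.3·5.1)s + 2.3·39 = 0.
That is s² + 15.03s + 89.7 = 0, so ω_n = 9.471 rad/s and ζ = 15.03/(2·9.471) = 0.7935.
%OS = 100·exp(−πζ/√(1−ζ²)) = 1.66%.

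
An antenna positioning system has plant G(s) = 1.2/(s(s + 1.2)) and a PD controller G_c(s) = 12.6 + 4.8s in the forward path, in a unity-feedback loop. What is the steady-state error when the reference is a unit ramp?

The loop has one pole at the origin (type 1). Velocity error constant K_v = lim_{s→0} s·G_c(s)G(s) = 12.6·1.2/1.2 = 12.6.
Steady-state error to a unit ramp: e_ss = 1/K_v = 0.0794.

0.0794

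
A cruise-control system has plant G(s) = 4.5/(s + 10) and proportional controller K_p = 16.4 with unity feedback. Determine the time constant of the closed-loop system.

Closed-loop transfer function: T(s) = K_p·G(s)/(1 + K_p·G(s)) = 73.8/(s + 10 + 73.8) = 73.8/(s + 83.8).
Time constant τ = 1/83.8 = 0.0119 s.

τ = 0.0119 s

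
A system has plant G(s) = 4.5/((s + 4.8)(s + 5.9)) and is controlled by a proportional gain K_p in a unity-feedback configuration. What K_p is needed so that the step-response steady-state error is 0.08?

K_p = 72.4

For a type-0 loop with proportional control, e_ss = 1/(1 + K_p·G(0)).
G(0) = 0.1589. Require 1/(1 + K_p·0.1589) = 0.08, so 1 + 0.1589·K_p = 12.5.
K_p = (12.5 − 1)/0.1589 = 72.4.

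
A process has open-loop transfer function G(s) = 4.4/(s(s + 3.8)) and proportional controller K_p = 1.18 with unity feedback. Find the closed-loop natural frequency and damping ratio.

ω_n = 2.28 rad/s, ζ = 0.834

1 + K_p·G(s) = 0 gives s² + 3.8s + 5.192 = 0.
Matching s² + 2ζω_n s + ω_n²: ω_n = √5.192 = 2.279 rad/s and 2ζω_n = 3.8, so ζ = 3.8/(2·2.279) = 0.834.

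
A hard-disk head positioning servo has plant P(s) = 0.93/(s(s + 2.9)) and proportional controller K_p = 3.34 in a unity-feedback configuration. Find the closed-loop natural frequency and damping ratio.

1 + K_p·P(s) = 0 gives s² + 2.9s + 3.106 = 0.
So ω_n² = 3.106 ⇒ ω_n = 1.762 rad/s, and ζ = 2.9/(2ω_n) = 0.823.

ω_n = 1.76 rad/s, ζ = 0.823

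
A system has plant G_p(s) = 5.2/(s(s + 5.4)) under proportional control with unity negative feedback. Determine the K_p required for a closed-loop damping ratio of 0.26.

Closed-loop characteristic equation: s² + 5.4s + K_p·5.2 = 0.
So ω_n = √(5.2K_p) and 2ζω_n = 5.4, giving ζ = 5.4/(2√(5.2K_p)).
Setting ζ = 0.26: √(5.2K_p) = 5.4/(2·0.26) = 10.38, so K_p = 107.8/5.2 = 20.7.

K_p = 20.7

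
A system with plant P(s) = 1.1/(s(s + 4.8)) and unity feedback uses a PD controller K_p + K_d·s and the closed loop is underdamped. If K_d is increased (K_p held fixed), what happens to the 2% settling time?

Characteristic equation s² + (4.8 + 1.1K_d)s + 1.1K_p = 0: raising K_d increases ζω_n = (4.8+1.1K_d)/2 while the loop stays underdamped, so T_s ≈ 4/(ζω_n) decreases.

decrease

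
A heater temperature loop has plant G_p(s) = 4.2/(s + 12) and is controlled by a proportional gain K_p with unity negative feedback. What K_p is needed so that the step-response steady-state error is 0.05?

K_p = 54.3

Steady-state error for a unit step on this type-0 loop is 1/(1 + K_p·G_p(0)).
G_p(0) = 0.35. Require 1/(1 + K_p·0.35) = 0.05, so 1 + 0.35·K_p = 20.
K_p = (20 − 1)/0.35 = 54.3.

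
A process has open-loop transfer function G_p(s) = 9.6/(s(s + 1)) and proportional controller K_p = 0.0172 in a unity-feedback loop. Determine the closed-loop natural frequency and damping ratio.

1 + K_p·G_p(s) = 0 gives s² + 1s + 0.1651 = 0.
Matching s² + 2ζω_n s + ω_n²: ω_n = √0.1651 = 0.4063 rad/s and 2ζω_n = 1, so ζ = 1/(2·0.4063) = 1.23.

ω_n = 0.406 rad/s, ζ = 1.23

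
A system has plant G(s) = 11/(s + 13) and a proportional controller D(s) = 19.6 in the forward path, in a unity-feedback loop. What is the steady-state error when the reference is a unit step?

The loop is type 0. Static position error constant K_pos = D(0)·G(0) = 19.6·0.8462 = 16.58.
Steady-state error to a unit step: e_ss = 1/(1+K_pos) = 1/17.58 = 0.0569.

0.0569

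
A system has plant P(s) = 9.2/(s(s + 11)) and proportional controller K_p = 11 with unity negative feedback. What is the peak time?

T_p = 0.373 s

From 1 + K_pP(s) = 0: s² + 11s + 101.2 = 0 ⇒ ω_n = 10.06, ζ = 0.5467.
Damped frequency ω_d = ω_n√(1−ζ²) = 8.423 rad/s, so peak time T_p = π/ω_d = 0.373 s.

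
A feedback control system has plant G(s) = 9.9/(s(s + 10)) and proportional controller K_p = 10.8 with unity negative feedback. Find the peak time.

T_p = 0.347 s

The closed-loop denominator s² + 10s + 106.9 gives ω_n = √106.9 = 10.34 and ζ = 10/(2ω_n) = 0.4835.
Damped frequency ω_d = ω_n√(1−ζ²) = 9.051 rad/s, so peak time T_p = π/ω_d = 0.347 s.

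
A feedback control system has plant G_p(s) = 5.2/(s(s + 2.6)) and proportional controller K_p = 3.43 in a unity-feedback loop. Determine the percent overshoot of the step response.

36.2%

Closed-loop characteristic equation: s² + 2.6s + 17.84 = 0, so ω_n = 4.223 rad/s and ζ = 2.6/(2·4.223) = 0.3078.
%OS = 100·exp(−πζ/√(1−ζ²)) = 100·exp(−π·0.3078/√0.9052) = 36.2%.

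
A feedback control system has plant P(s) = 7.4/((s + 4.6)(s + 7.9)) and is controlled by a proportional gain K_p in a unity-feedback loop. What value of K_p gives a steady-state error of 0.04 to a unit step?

K_p = 118

Steady-state error for a unit step on this type-0 loop is 1/(1 + K_p·P(0)).
P(0) = 0.2036. Require 1/(1 + K_p·0.2036) = 0.04, so 1 + 0.2036·K_p = 25.
K_p = (25 − 1)/0.2036 = 118.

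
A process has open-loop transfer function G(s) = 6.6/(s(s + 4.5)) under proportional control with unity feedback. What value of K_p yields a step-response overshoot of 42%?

K_p = 10.8

From %OS = 100·exp(−πζ/√(1−ζ²)) = 42%, ζ = −ln(0.42)/√(π²+ln²(0.42)) = 0.2662.
Characteristic equation s² + 4.5s + 6.6K_p = 0 gives ζ = 4.5/(2√(6.6K_p)).
Setting ζ = 0.2662: √(6.6K_p) = 4.5/(2·0.2662) = 8.453, so K_p = 71.46/6.6 = 10.8.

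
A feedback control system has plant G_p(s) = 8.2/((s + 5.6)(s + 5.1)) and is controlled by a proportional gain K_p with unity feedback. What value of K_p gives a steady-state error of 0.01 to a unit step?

K_p = 345

Steady-state error for a unit step on this type-0 loop is 1/(1 + K_p·G_p(0)).
G_p(0) = 0.2871. Require 1/(1 + K_p·0.2871) = 0.01, so 1 + 0.2871·K_p = 100.
K_p = (100 − 1)/0.2871 = 345.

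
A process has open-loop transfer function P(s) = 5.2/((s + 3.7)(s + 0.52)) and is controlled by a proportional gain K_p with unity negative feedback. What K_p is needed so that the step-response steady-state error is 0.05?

K_p = 7.03

The loop is type 0, so e_ss(step) = 1/(1 + K_pos) with K_pos = K_p·P(0).
P(0) = 2.703. Require 1/(1 + K_p·2.703) = 0.05, so 1 + 2.703·K_p = 20.
K_p = (20 − 1)/2.703 = 7.03.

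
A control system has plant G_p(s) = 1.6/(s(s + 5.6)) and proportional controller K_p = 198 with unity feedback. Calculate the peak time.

T_p = 0.179 s

The closed-loop denominator s² + 5.6s + 316.8 gives ω_n = √316.8 = 17.8 and ζ = 5.6/(2ω_n) = 0.1573.
Damped frequency ω_d = ω_n√(1−ζ²) = 17.58 rad/s, so peak time T_p = π/ω_d = 0.179 s.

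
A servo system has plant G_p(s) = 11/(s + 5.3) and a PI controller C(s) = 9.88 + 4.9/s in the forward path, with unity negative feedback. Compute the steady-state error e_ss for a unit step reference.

The open loop C(s)G_p(s) has a pole at the origin (type 1), so the static position error constant is infinite and e_ss = 1/(1+∞) = 0.

0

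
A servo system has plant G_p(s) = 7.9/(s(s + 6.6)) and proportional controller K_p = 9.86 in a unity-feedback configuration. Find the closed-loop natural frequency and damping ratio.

ω_n = 8.83 rad/s, ζ = 0.374

With unity feedback the closed-loop characteristic equation is s² + 6.6s + 9.86·7.9 = s² + 6.6s + 77.89 = 0.
So ω_n² = 77.89 ⇒ ω_n = 8.826 rad/s, and ζ = 6.6/(2ω_n) = 0.374.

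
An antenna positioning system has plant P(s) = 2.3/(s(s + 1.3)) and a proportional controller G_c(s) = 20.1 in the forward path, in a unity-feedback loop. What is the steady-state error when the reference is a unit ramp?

0.0281

The loop has one pole at the origin (type 1). Velocity error constant K_v = lim_{s→0} s·G_c(s)P(s) = 20.1·2.3/1.3 = 35.56.
Steady-state error to a unit ramp: e_ss = 1/K_v = 0.0281.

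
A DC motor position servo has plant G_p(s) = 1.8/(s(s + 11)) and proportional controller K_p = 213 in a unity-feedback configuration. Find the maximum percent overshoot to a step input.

The closed-loop denominator s² + 11s + 383.4 gives ω_n = √383.4 = 19.58 and ζ = 11/(2ω_n) = 0.2809.
%OS = 100·exp(−πζ/√(1−ζ²)) = 100·exp(−π·0.2809/√0.9211) = 39.9%.

39.9%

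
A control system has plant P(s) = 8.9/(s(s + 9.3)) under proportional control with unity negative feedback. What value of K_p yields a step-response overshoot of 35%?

K_p = 24.2

From %OS = 100·exp(−πζ/√(1−ζ²)) = 35%, ζ = −ln(0.35)/√(π²+ln²(0.35)) = 0.3169.
Characteristic equation s² + 9.3s + 8.9K_p = 0 gives ζ = 9.3/(2√(8.9K_p)).
Setting ζ = 0.3169: √(8.9K_p) = 9.3/(2·0.3169) = 14.67, so K_p = 215.3/8.9 = 24.2.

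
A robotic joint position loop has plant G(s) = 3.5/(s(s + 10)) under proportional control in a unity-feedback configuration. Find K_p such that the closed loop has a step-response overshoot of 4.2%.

K_p = 14.2

From %OS = 100·exp(−πζ/√(1−ζ²)) = 4.2%, ζ = −ln(0.042)/√(π²+ln²(0.042)) = 0.7103.
Characteristic equation s² + 10s + 3.5K_p = 0 gives ζ = 10/(2√(3.5K_p)).
Setting ζ = 0.7103: √(3.5K_p) = 10/(2·0.7103) = 7.039, so K_p = 49.55/3.5 = 14.2.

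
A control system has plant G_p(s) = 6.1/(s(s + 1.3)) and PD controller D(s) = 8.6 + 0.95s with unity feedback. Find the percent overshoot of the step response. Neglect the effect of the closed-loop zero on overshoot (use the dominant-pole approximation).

17.1%

Forward path: (8.6 + 0.95s)·6.1/(s(s+1.3)). The closed-loop characteristic equation is s² + (1.3 + 6.1·0.95)s + 6.1·8.6 = 0.
That is s² + 7.095s + 52.46 = 0, so ω_n = 7.243 rad/s and ζ = 7.095/(2·7.243) = 0.4898.
%OS = 100·exp(−πζ/√(1−ζ²)) = 17.1%.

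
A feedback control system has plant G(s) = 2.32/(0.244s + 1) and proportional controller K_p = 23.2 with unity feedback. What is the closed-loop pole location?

s = -224.7

Closed loop: T(s) = K_p·G/(1+K_p·G) = 53.82/(0.244s + 1 + 53.82), with pole at s = −(1 + 53.82)/0.244 = −224.7.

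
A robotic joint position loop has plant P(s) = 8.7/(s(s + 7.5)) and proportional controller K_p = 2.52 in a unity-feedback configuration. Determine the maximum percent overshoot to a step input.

From 1 + K_pP(s) = 0: s² + 7.5s + 21.92 = 0 ⇒ ω_n = 4.682, ζ = 0.8009.
%OS = 100·exp(−πζ/√(1−ζ²)) = 100·exp(−π·0.8009/√0.3586) = 1.5%.

1.5%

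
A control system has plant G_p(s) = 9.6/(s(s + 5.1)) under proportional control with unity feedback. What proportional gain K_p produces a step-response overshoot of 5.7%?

From %OS = 100·exp(−πζ/√(1−ζ²)) = 5.7%, ζ = −ln(0.057)/√(π²+ln²(0.057)) = 0.6738.
Characteristic equation s² + 5.1s + 9.6K_p = 0 gives ζ = 5.1/(2√(9.6K_p)).
Setting ζ = 0.6738: √(9.6K_p) = 5.1/(2·0.6738) = 3.785, so K_p = 14.32/9.6 = 1.49.

K_p = 1.49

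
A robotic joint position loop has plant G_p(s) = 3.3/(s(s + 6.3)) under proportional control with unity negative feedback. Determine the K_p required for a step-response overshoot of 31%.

K_p = 24.6

From %OS = 100·exp(−πζ/√(1−ζ²)) = 31%, ζ = −ln(0.31)/√(π²+ln²(0.31)) = 0.3493.
Characteristic equation s² + 6.3s + 3.3K_p = 0 gives ζ = 6.3/(2√(3.3K_p)).
Setting ζ = 0.3493: √(3.3K_p) = 6.3/(2·0.3493) = 9.018, so K_p = 81.32/3.3 = 24.6.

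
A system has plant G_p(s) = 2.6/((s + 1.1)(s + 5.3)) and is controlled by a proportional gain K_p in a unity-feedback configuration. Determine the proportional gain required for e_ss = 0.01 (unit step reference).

The loop is type 0, so e_ss(step) = 1/(1 + K_pos) with K_pos = K_p·G_p(0).
G_p(0) = 0.446. Require 1/(1 + K_p·0.446) = 0.01, so 1 + 0.446·K_p = 100.
K_p = (100 − 1)/0.446 = 222.

K_p = 222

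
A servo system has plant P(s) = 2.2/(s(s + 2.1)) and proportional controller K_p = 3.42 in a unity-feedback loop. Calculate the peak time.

The closed-loop denominator s² + 2.1s + 7.524 gives ω_n = √7.524 = 2.743 and ζ = 2.1/(2ω_n) = 0.3828.
Damped frequency ω_d = ω_n√(1−ζ²) = 2.534 rad/s, so peak time T_p = π/ω_d = 1.24 s.

T_p = 1.24 s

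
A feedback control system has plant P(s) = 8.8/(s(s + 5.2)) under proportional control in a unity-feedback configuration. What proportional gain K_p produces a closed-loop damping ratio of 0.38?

Closed-loop characteristic equation: s² + 5.2s + K_p·8.8 = 0.
So ω_n = √(8.8K_p) and 2ζω_n = 5.2, giving ζ = 5.2/(2√(8.8K_p)).
Setting ζ = 0.38: √(8.8K_p) = 5.2/(2·0.38) = 6.842, so K_p = 46.81/8.8 = 5.32.

K_p = 5.32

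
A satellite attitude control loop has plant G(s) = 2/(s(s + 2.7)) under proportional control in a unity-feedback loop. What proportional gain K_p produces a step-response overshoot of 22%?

From %OS = 100·exp(−πζ/√(1−ζ²)) = 22%, ζ = −ln(0.22)/√(π²+ln²(0.22)) = 0.4342.
Characteristic equation s² + 2.7s + 2K_p = 0 gives ζ = 2.7/(2√(2K_p)).
Setting ζ = 0.4342: √(2K_p) = 2.7/(2·0.4342) = 3.109, so K_p = 9.668/2 = 4.83.

K_p = 4.83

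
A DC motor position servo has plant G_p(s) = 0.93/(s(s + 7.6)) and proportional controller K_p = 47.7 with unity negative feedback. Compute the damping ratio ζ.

1 + K_p·G_p(s) = 0 gives s² + 7.6s + 44.36 = 0.
Matching s² + 2ζω_n s + ω_n²: ω_n = √44.36 = 6.66 rad/s and 2ζω_n = 7.6, so ζ = 7.6/(2·6.66) = 0.571.

ζ = 0.571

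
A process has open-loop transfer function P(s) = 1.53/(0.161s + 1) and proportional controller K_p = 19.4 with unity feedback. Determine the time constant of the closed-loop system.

Closed loop: T(s) = K_p·P/(1+K_p·P) = 29.68/(0.161s + 1 + 29.68), with pole at s = −(1 + 29.68)/0.161 = −190.6.
Closed-loop time constant τ = 1/190.6 = 0.00525 s.

τ = 0.00525 s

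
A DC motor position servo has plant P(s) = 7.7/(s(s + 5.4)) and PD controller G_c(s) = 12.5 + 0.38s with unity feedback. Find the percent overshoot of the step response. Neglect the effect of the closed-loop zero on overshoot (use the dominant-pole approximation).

Forward path: (12.5 + 0.38s)·7.7/(s(s+5.4)). The closed-loop characteristic equation is s² + (5.4 + 7.7·0.38)s + 7.7·12.5 = 0.
That is s² + 8.326s + 96.25 = 0, so ω_n = 9.811 rad/s and ζ = 8.326/(2·9.811) = 0.4243.
%OS = 100·exp(−πζ/√(1−ζ²)) = 22.9%.

22.9%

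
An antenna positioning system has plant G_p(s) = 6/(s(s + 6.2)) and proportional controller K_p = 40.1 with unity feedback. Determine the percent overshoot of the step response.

From 1 + K_pG_p(s) = 0: s² + 6.2s + 240.6 = 0 ⇒ ω_n = 15.51, ζ = 0.1999.
%OS = 100·exp(−πζ/√(1−ζ²)) = 100·exp(−π·0.1999/√0.9601) = 52.7%.

52.7%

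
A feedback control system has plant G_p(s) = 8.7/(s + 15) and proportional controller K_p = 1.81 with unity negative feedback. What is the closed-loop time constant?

τ = 0.0325 s

Closed-loop transfer function: T(s) = K_p·G_p(s)/(1 + K_p·G_p(s)) = 15.75/(s + 15 + 15.75) = 15.75/(s + 30.75).
Time constant τ = 1/30.75 = 0.0325 s.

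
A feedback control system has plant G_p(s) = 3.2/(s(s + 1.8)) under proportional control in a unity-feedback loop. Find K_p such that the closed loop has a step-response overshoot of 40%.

K_p = 3.23

From %OS = 100·exp(−πζ/√(1−ζ²)) = 40%, ζ = −ln(0.4)/√(π²+ln²(0.4)) = 0.28.
Characteristic equation s² + 1.8s + 3.2K_p = 0 gives ζ = 1.8/(2√(3.2K_p)).
Setting ζ = 0.28: √(3.2K_p) = 1.8/(2·0.28) = 3.214, so K_p = 10.33/3.2 = 3.23.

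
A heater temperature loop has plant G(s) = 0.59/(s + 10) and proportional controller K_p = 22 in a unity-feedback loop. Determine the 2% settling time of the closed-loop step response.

Closed-loop transfer function: T(s) = K_p·G(s)/(1 + K_p·G(s)) = 12.98/(s + 10 + 12.98) = 12.98/(s + 22.98).
Time constant τ = 1/22.98 = 0.04352 s, so the 2% settling time is about 4τ = 0.174 s.

T_s ≈ 0.174 s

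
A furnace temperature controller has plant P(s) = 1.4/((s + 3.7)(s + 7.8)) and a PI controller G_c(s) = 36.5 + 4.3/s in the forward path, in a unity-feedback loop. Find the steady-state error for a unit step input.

The open loop G_c(s)P(s) has a pole at the origin (type 1), so the static position error constant is infinite and e_ss = 1/(1+∞) = 0.

0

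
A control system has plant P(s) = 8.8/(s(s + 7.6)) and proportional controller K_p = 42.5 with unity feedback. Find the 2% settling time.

T_s ≈ 1.05 s

From 1 + K_pP(s) = 0: s² + 7.6s + 374 = 0 ⇒ ω_n = 19.34, ζ = 0.1965.
2% settling time T_s ≈ 4/(ζω_n) = 4/3.8 = 1.05 s.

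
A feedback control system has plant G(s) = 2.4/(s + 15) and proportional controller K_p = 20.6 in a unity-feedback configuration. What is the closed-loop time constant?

Closed-loop transfer function: T(s) = K_p·G(s)/(1 + K_p·G(s)) = 49.44/(s + 15 + 49.44) = 49.44/(s + 64.44).
Time constant τ = 1/64.44 = 0.0155 s.

τ = 0.0155 s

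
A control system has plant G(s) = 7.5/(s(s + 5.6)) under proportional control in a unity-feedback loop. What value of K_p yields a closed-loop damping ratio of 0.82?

K_p = 1.55

Closed-loop characteristic equation: s² + 5.6s + K_p·7.5 = 0.
So ω_n = √(7.5K_p) and 2ζω_n = 5.6, giving ζ = 5.6/(2√(7.5K_p)).
Setting ζ = 0.82: √(7.5K_p) = 5.6/(2·0.82) = 3.415, so K_p = 11.66/7.5 = 1.55.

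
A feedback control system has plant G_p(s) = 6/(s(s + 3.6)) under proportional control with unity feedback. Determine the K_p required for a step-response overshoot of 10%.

From %OS = 100·exp(−πζ/√(1−ζ²)) = 10%, ζ = −ln(0.1)/√(π²+ln²(0.1)) = 0.5912.
Characteristic equation s² + 3.6s + 6K_p = 0 gives ζ = 3.6/(2√(6K_p)).
Setting ζ = 0.5912: √(6K_p) = 3.6/(2·0.5912) = 3.045, so K_p = 9.271/6 = 1.55.

K_p = 1.55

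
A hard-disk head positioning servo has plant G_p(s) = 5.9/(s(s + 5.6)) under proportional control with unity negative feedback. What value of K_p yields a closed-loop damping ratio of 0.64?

Closed-loop characteristic equation: s² + 5.6s + K_p·5.9 = 0.
So ω_n = √(5.9K_p) and 2ζω_n = 5.6, giving ζ = 5.6/(2√(5.9K_p)).
Setting ζ = 0.64: √(5.9K_p) = 5.6/(2·0.64) = 4.375, so K_p = 19.14/5.9 = 3.24.

K_p = 3.24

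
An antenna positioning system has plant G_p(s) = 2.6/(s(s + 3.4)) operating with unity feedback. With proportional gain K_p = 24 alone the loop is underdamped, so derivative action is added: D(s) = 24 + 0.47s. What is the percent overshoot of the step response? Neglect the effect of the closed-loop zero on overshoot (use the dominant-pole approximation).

38.2%

Forward path: (24 + 0.47s)·2.6/(s(s+3.4)). The closed-loop characteristic equation is s² + (3.4 + 2.6·0.47)s + 2.6·24 = 0.
That is s² + 4.622s + 62.4 = 0, so ω_n = 7.899 rad/s and ζ = 4.622/(2·7.899) = 0.2926.
%OS = 100·exp(−πζ/√(1−ζ²)) = 38.2%.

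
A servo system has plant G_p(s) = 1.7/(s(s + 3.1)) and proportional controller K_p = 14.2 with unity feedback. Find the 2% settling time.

From 1 + K_pG_p(s) = 0: s² + 3.1s + 24.14 = 0 ⇒ ω_n = 4.913, ζ = 0.3155.
2% settling time T_s ≈ 4/(ζω_n) = 4/1.55 = 2.58 s.

T_s ≈ 2.58 s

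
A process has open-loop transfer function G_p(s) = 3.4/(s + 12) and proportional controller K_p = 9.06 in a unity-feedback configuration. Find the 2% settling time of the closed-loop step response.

T_s ≈ 0.0934 s

Closed-loop transfer function: T(s) = K_p·G_p(s)/(1 + K_p·G_p(s)) = 30.8/(s + 12 + 30.8) = 30.8/(s + 42.8).
Time constant τ = 1/42.8 = 0.02336 s, so the 2% settling time is about 4τ = 0.0934 s.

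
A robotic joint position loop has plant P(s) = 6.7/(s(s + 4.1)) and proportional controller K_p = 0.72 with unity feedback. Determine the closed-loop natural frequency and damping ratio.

ω_n = 2.2 rad/s, ζ = 0.933

With unity feedback the closed-loop characteristic equation is s² + 4.1s + 0.72·6.7 = s² + 4.1s + 4.824 = 0.
So ω_n² = 4.824 ⇒ ω_n = 2.196 rad/s, and ζ = 4.1/(2ω_n) = 0.933.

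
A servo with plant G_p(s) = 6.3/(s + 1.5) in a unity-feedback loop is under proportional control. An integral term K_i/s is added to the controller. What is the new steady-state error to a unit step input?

0

The integrator makes K_pos = lim_{s→0} C(s)G(s) infinite, so e_ss = 1/(1+K_pos) = 0.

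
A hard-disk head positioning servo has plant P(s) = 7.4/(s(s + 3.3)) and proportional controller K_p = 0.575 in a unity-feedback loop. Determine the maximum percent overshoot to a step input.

1.52%

Closed-loop characteristic equation: s² + 3.3s + 4.255 = 0, so ω_n = 2.063 rad/s and ζ = 3.3/(2·2.063) = 0.7999.
%OS = 100·exp(−πζ/√(1−ζ²)) = 100·exp(−π·0.7999/√0.3602) = 1.52%.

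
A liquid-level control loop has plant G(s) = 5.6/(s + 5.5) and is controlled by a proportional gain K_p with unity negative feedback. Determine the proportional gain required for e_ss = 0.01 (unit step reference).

K_p = 97.2

Steady-state error for a unit step on this type-0 loop is 1/(1 + K_p·G(0)).
G(0) = 1.018. Require 1/(1 + K_p·1.018) = 0.01, so 1 + 1.018·K_p = 100.
K_p = (100 − 1)/1.018 = 97.2.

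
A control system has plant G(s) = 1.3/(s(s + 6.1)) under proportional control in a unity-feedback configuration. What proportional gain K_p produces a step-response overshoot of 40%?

K_p = 91.3

From %OS = 100·exp(−πζ/√(1−ζ²)) = 40%, ζ = −ln(0.4)/√(π²+ln²(0.4)) = 0.28.
Characteristic equation s² + 6.1s + 1.3K_p = 0 gives ζ = 6.1/(2√(1.3K_p)).
Setting ζ = 0.28: √(1.3K_p) = 6.1/(2·0.28) = 10.89, so K_p = 118.7/1.3 = 91.3.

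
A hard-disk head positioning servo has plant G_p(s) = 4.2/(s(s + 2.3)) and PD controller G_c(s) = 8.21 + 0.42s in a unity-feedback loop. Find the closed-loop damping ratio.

Forward path: (8.21 + 0.42s)·4.2/(s(s+2.3)). The closed-loop characteristic equation is s² + (2.3 + 4.2·0.42)s + 4.2·8.21 = 0.
That is s² + 4.064s + 34.48 = 0, so ω_n = 5.872 rad/s and ζ = 4.064/(2·5.872) = 0.346.

ζ = 0.346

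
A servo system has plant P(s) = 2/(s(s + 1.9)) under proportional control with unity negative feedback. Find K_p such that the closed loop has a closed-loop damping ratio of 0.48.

Closed-loop characteristic equation: s² + 1.9s + K_p·2 = 0.
So ω_n = √(2K_p) and 2ζω_n = 1.9, giving ζ = 1.9/(2√(2K_p)).
Setting ζ = 0.48: √(2K_p) = 1.9/(2·0.48) = 1.979, so K_p = 3.917/2 = 1.96.

K_p = 1.96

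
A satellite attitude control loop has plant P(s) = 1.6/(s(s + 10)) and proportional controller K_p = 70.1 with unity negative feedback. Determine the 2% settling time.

Closed-loop characteristic equation: s² + 10s + 112.2 = 0, so ω_n = 10.59 rad/s and ζ = 10/(2·10.59) = 0.4721.
2% settling time T_s ≈ 4/(ζω_n) = 4/5 = 0.8 s.

T_s ≈ 0.8 s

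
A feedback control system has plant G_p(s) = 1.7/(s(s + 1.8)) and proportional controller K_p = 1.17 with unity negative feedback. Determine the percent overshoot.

The closed-loop denominator s² + 1.8s + 1.989 gives ω_n = √1.989 = 1.41 and ζ = 1.8/(2ω_n) = 0.6382.
%OS = 100·exp(−πζ/√(1−ζ²)) = 100·exp(−π·0.6382/√0.5928) = 7.4%.

7.4%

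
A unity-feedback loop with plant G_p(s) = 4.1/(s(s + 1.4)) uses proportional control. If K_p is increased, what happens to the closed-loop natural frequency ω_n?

ω_n = √(4.1·K_p), which grows with K_p.

increase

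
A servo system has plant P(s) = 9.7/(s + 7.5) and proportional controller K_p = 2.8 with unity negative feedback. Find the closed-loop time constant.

τ = 0.0289 s

Closed-loop transfer function: T(s) = K_p·P(s)/(1 + K_p·P(s)) = 27.16/(s + 7.5 + 27.16) = 27.16/(s + 34.66).
Time constant τ = 1/34.66 = 0.0289 s.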